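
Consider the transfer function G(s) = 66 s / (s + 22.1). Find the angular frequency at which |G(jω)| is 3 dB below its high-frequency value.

For a single-pole high-pass, the −3 dB point is at the pole: ω = 22.1 rad/sec.

22.1 rad/sec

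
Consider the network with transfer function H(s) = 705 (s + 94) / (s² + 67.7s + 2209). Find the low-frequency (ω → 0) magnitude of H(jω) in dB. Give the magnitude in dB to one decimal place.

29.5 dB

H(0) = 705 × 94 / 2209 = 30
20 log₁₀(30) = 29.54 dB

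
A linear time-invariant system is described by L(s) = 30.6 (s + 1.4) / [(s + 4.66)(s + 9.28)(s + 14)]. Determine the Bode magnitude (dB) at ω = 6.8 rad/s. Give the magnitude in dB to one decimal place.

|j6.8 + 1.4| = √(6.8² + 1.4²) = 6.943
|j6.8 + 4.66| = √(6.8² + 4.66²) = 8.244
|j6.8 + 9.28| = √(6.8² + 9.28²) = 11.5
|j6.8 + 14| = √(6.8² + 14²) = 15.56
|L(j6.8)| = 30.6 × 6.943 / (8.244 × 11.5 × 15.56) = 0.14392
20 log₁₀(0.14392) = -16.84 dB

-16.8 dB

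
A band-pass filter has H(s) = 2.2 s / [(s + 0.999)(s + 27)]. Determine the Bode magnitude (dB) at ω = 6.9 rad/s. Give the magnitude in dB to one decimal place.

-22.1 dB

|j6.9| = 6.9
|j6.9 + 0.999| = √(6.9² + 0.999²) = 6.972
|j6.9 + 27| = √(6.9² + 27²) = 27.87
|H(j6.9)| = 2.2 × 6.9 / (6.972 × 27.87) = 0.07813
20 log₁₀(0.07813) = -22.14 dB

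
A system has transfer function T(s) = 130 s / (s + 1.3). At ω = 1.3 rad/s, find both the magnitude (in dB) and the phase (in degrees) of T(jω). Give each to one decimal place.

|T| = 39.3 dB, ∠T = 45.0°

|j1.3| = 1.3
|j1.3 + 1.3| = √(1.3² + 1.3²) = 1.838
|T(j1.3)| = 130 × 1.3 / 1.838 = 91.924
20 log₁₀(91.924) = 39.27 dB
∠(j1.3) = 90.00°
∠(j1.3 + 1.3) = arctan(1.3/1.3) = 45.00°
∠T(j1.3) = 90.00° − 45.00° = 45.00°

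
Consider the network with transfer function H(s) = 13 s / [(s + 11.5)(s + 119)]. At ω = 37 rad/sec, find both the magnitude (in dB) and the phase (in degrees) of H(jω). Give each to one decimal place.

|j37| = 37
|j37 + 11.5| = √(37² + 11.5²) = 38.75
|j37 + 119| = √(37² + 119²) = 124.6
|H(j37)| = 13 × 37 / (38.75 × 124.6) = 0.099617
20 log₁₀(0.099617) = -20.03 dB
∠(j37) = 90.00°
∠(j37 + 11.5) = arctan(37/11.5) = 72.73°
∠(j37 + 119) = arctan(37/119) = 17.27°
∠H(j37) = 90.00° − (72.73° + 17.27°) = -0.01°

|H| = -20.0 dB, ∠H = -0.0°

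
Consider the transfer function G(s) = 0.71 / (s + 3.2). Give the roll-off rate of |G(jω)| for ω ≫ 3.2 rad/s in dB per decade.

-20 dB/decade

With 0 zeros and 1 pole, the high-frequency asymptotic slope is 20 × (0 − 1) = -20 dB/decade.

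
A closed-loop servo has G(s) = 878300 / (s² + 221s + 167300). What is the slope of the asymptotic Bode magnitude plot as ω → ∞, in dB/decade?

With 0 zeros and 2 poles, the high-frequency asymptotic slope is 20 × (0 − 2) = -40 dB/decade.

-40 dB/decade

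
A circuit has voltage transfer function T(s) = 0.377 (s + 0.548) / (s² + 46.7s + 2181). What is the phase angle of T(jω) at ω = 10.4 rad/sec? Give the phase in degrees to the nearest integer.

∠(j10.4 + 0.548) = arctan(10.4/0.548) = 86.98°
∠[(j10.4)² + 46.7(j10.4) + 2181] = ∠[2072.8 + j485.68] = 13.19°
∠T(j10.4) = 86.98° − 13.19° = 73.80°

74 deg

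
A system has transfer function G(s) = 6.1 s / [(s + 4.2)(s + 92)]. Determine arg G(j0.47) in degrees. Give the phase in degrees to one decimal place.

∠(j0.47) = 90.00°
∠(j0.47 + 4.2) = arctan(0.47/4.2) = 6.39°
∠(j0.47 + 92) = arctan(0.47/92) = 0.29°
∠G(j0.47) = 90.00° − (6.39° + 0.29°) = 83.32°

83.3°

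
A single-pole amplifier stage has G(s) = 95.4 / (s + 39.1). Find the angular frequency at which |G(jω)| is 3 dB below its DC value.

39.1 rad/s

For a single-pole low-pass, the −3 dB point is at the pole: ω = 39.1 rad/s.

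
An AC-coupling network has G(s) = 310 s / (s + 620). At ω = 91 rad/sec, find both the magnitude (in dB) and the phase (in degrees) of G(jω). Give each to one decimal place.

|j91| = 91
|j91 + 620| = √(91² + 620²) = 626.6
|G(j91)| = 310 × 91 / 626.6 = 45.018
20 log₁₀(45.018) = 33.07 dB
∠(j91) = 90.00°
∠(j91 + 620) = arctan(91/620) = 8.35°
∠G(j91) = 90.00° − 8.35° = 81.65°

|G| = 33.1 dB, ∠G = 81.7°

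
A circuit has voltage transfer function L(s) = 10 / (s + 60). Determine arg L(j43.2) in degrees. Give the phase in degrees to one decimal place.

∠(j43.2 + 60) = arctan(43.2/60) = 35.75°
∠L(j43.2) = −35.75° = -35.75°

-35.8°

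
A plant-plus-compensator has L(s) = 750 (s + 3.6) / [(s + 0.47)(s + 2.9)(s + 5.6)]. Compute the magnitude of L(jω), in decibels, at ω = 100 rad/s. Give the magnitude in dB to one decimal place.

-22.5 dB

|j100 + 3.6| = √(100² + 3.6²) = 100.1
|j100 + 0.47| = √(100² + 0.47²) = 100
|j100 + 2.9| = √(100² + 2.9²) = 100
|j100 + 5.6| = √(100² + 5.6²) = 100.2
|L(j100)| = 750 × 100.1 / (100 × 100 × 100.2) = 0.074899
20 log₁₀(0.074899) = -22.51 dB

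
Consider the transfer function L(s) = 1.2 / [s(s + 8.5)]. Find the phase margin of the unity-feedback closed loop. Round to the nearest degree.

89°

Gain crossover: |L(jω)| = 1 at ω ≈ 0.141 rad s⁻¹.
∠L(j0.141) = −90° − arctan(0.141/8.5) ≈ -90.95°
PM = 180° + (-90.95°) = 89.05°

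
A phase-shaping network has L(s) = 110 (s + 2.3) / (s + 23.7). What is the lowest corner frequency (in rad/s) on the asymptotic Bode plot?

2.3 rad/s

Break frequencies occur at each pole and zero magnitude: 2.3 rad/s, 23.7 rad/s.
The lowest is 2.3 rad/s.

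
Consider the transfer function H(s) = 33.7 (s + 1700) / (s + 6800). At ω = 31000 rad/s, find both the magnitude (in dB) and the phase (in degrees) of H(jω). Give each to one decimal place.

|j31000 + 1700| = √(31000² + 1700²) = 3.105e+04
|j31000 + 6800| = √(31000² + 6800²) = 3.174e+04
|H(j31000)| = 33.7 × 3.105e+04 / 3.174e+04 = 32.967
20 log₁₀(32.967) = 30.36 dB
∠(j31000 + 1700) = arctan(31000/1700) = 86.86°
∠(j31000 + 6800) = arctan(31000/6800) = 77.63°
∠H(j31000) = 86.86° − 77.63° = 9.23°

|H| = 30.4 dB, ∠H = 9.2°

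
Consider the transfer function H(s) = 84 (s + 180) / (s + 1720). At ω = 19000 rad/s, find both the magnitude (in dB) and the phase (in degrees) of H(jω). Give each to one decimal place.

|H| = 38.5 dB, ∠H = 4.6°

|j19000 + 180| = √(19000² + 180²) = 1.9e+04
|j19000 + 1720| = √(19000² + 1720²) = 1.908e+04
|H(j19000)| = 84 × 1.9e+04 / 1.908e+04 = 83.662
20 log₁₀(83.662) = 38.45 dB
∠(j19000 + 180) = arctan(19000/180) = 89.46°
∠(j19000 + 1720) = arctan(19000/1720) = 84.83°
∠H(j19000) = 89.46° − 84.83° = 4.63°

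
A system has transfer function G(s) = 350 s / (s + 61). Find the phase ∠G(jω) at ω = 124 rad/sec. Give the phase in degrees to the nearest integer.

∠(j124) = 90.00°
∠(j124 + 61) = arctan(124/61) = 63.81°
∠G(j124) = 90.00° − 63.81° = 26.19°

26°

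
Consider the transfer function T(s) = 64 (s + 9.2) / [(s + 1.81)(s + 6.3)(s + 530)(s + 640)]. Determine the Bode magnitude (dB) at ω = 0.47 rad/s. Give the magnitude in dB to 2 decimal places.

|j0.47 + 9.2| = √(0.47² + 9.2²) = 9.212
|j0.47 + 1.81| = √(0.47² + 1.81²) = 1.87
|j0.47 + 6.3| = √(0.47² + 6.3²) = 6.318
|j0.47 + 530| = √(0.47² + 530²) = 530
|j0.47 + 640| = √(0.47² + 640²) = 640
|T(j0.47)| = 64 × 9.212 / (1.87 × 6.318 × 530 × 640) = 0.00014712
20 log₁₀(0.00014712) = -76.646 dB

-76.65 dB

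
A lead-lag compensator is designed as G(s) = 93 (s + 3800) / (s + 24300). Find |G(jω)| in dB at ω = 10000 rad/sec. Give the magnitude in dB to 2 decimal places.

31.56 dB

|j10000 + 3800| = √(10000² + 3800²) = 1.07e+04
|j10000 + 24300| = √(10000² + 24300²) = 2.628e+04
|G(j10000)| = 93 × 1.07e+04 / 2.628e+04 = 37.861
20 log₁₀(37.861) = 31.564 dB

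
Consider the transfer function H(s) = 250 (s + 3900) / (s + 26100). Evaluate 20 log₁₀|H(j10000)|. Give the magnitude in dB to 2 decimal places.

39.65 dB

|j10000 + 3900| = √(10000² + 3900²) = 1.073e+04
|j10000 + 26100| = √(10000² + 26100²) = 2.795e+04
|H(j10000)| = 250 × 1.073e+04 / 2.795e+04 = 96.007
20 log₁₀(96.007) = 39.646 dB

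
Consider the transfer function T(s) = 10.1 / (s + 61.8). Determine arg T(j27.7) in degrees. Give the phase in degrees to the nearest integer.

-24°

∠(j27.7 + 61.8) = arctan(27.7/61.8) = 24.14°
∠T(j27.7) = −24.14° = -24.14°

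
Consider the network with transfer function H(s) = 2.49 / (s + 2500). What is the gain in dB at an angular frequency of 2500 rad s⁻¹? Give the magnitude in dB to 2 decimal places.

|j2500 + 2500| = √(2500² + 2500²) = 3536
|H(j2500)| = 2.49 / 3536 = 0.00070428
20 log₁₀(0.00070428) = -63.045 dB

-63.05 dB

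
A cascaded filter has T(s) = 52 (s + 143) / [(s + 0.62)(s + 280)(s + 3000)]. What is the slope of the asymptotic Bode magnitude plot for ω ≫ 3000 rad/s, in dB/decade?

With 1 zero and 3 poles, the high-frequency asymptotic slope is 20 × (1 − 3) = -40 dB/decade.

-40 dB/decade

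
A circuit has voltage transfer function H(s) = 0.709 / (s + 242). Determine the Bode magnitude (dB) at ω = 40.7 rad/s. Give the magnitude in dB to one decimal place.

-50.8 dB

|j40.7 + 242| = √(40.7² + 242²) = 245.4
|H(j40.7)| = 0.709 / 245.4 = 0.0028892
20 log₁₀(0.0028892) = -50.78 dB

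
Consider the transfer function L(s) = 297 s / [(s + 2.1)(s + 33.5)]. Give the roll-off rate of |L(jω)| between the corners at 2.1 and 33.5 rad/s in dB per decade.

In this band the factors already past their corner are: 1 differentiator zero, pole at 2.1; net slope = 0 dB/decade.

0 dB/decade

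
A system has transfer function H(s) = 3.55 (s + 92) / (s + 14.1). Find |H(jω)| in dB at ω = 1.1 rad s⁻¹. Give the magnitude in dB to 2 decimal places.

|j1.1 + 92| = √(1.1² + 92²) = 92.01
|j1.1 + 14.1| = √(1.1² + 14.1²) = 14.14
|H(j1.1)| = 3.55 × 92.01 / 14.14 = 23.095
20 log₁₀(23.095) = 27.270 dB

27.27 dB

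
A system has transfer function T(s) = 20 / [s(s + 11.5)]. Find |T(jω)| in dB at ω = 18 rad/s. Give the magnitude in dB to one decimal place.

-25.7 dB

|j18 + 11.5| = √(18² + 11.5²) = 21.36
|j18| = 18
|T(j18)| = 20 / (21.36 × 18) = 0.052018
20 log₁₀(0.052018) = -25.68 dB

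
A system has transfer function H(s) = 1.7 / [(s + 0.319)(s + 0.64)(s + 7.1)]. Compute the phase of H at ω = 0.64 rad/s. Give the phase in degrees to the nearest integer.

∠(j0.64 + 0.319) = arctan(0.64/0.319) = 63.51°
∠(j0.64 + 0.64) = arctan(0.64/0.64) = 45.00°
∠(j0.64 + 7.1) = arctan(0.64/7.1) = 5.15°
∠H(j0.64) = − (63.51° + 45.00° + 5.15°) = -113.66°

-114 deg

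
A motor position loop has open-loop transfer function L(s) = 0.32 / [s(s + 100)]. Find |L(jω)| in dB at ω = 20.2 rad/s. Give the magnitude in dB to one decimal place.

-76.2 dB

|j20.2 + 100| = √(20.2² + 100²) = 102
|j20.2| = 20.2
|L(j20.2)| = 0.32 / (102 × 20.2) = 0.00015528
20 log₁₀(0.00015528) = -76.18 dB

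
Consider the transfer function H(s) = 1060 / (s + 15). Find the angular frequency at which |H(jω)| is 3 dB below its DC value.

For a single-pole low-pass, the −3 dB point is at the pole: ω = 15 rad/sec.

15 rad/sec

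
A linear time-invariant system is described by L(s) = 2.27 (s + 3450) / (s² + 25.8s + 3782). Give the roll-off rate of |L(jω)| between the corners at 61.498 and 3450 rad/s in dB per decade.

-40 dB/decade

In this band the factors already past their corner are: complex pole pair at ωₙ ≈ 61.5; net slope = -40 dB/decade.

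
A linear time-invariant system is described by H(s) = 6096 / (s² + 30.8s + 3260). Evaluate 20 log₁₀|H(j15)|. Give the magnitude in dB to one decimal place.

|(j15)² + 30.8(j15) + 3260| = |3035 + j462| = 3070
|H(j15)| = 6096 / 3070 = 1.9857
20 log₁₀(1.9857) = 5.96 dB

6.0 dB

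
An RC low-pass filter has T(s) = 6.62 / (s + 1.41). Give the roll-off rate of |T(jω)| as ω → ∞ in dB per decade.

With 0 zeros and 1 pole, the high-frequency asymptotic slope is 20 × (0 − 1) = -20 dB/decade.

-20 dB/decade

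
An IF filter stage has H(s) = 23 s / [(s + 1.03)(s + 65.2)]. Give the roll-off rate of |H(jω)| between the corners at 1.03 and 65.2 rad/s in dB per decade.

0 dB/decade

In this band the factors already past their corner are: 1 differentiator zero, pole at 1.03; net slope = 0 dB/decade.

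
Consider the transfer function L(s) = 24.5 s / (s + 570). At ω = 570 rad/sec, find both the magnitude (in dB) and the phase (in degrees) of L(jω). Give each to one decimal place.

|j570| = 570
|j570 + 570| = √(570² + 570²) = 806.1
|L(j570)| = 24.5 × 570 / 806.1 = 17.324
20 log₁₀(17.324) = 24.77 dB
∠(j570) = 90.00°
∠(j570 + 570) = arctan(570/570) = 45.00°
∠L(j570) = 90.00° − 45.00° = 45.00°

|L| = 24.8 dB, ∠L = 45.0°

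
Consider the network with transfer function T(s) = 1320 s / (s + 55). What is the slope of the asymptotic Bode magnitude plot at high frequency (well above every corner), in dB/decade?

0 dB/decade

With 1 zero and 1 pole, the high-frequency asymptotic slope is 20 × (1 − 1) = 0 dB/decade.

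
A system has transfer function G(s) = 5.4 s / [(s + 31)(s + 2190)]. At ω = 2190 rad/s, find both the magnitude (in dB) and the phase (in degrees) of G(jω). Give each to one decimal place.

|j2190| = 2190
|j2190 + 31| = √(2190² + 31²) = 2190
|j2190 + 2190| = √(2190² + 2190²) = 3097
|G(j2190)| = 5.4 × 2190 / (2190 × 3097) = 0.0017434
20 log₁₀(0.0017434) = -55.17 dB
∠(j2190) = 90.00°
∠(j2190 + 31) = arctan(2190/31) = 89.19°
∠(j2190 + 2190) = arctan(2190/2190) = 45.00°
∠G(j2190) = 90.00° − (89.19° + 45.00°) = -44.19°

|G| = -55.2 dB, ∠G = -44.2°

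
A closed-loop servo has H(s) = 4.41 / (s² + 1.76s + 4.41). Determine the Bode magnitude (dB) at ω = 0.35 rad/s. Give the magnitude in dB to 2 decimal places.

0.16 dB

|(j0.35)² + 1.76(j0.35) + 4.41| = |4.2875 + j0.616| = 4.332
|H(j0.35)| = 4.41 / 4.332 = 1.0181
20 log₁₀(1.0181) = 0.156 dB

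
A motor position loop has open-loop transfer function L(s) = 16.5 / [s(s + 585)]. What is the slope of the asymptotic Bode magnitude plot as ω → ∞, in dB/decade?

With 0 zeros and 2 poles, the high-frequency asymptotic slope is 20 × (0 − 2) = -40 dB/decade.

-40 dB/decade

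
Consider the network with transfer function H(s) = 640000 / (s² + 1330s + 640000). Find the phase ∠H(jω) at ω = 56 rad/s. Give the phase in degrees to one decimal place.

-6.7°

∠[(j56)² + 1330(j56) + 640000] = ∠[6.3686e+05 + j74480] = 6.67°
∠H(j56) = −6.67° = -6.67°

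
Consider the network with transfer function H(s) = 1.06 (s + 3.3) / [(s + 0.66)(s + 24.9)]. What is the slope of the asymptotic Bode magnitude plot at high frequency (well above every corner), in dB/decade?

With 1 zero and 2 poles, the high-frequency asymptotic slope is 20 × (1 − 2) = -20 dB/decade.

-20 dB/decade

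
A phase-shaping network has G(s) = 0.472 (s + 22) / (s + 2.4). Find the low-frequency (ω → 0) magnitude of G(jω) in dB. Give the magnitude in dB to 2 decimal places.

12.72 dB

G(0) = 0.472 × 22 / 2.4 = 4.3267
20 log₁₀(4.3267) = 12.723 dB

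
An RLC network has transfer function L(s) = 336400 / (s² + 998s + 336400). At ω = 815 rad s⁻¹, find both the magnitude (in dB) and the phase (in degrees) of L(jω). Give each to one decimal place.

|(j815)² + 998(j815) + 336400| = |-3.2782e+05 + j8.1337e+05| = 8.769e+05
|L(j815)| = 336400 / 8.769e+05 = 0.3836
20 log₁₀(0.3836) = -8.32 dB
∠[(j815)² + 998(j815) + 336400] = ∠[-3.2782e+05 + j8.1337e+05] = 111.95°
∠L(j815) = −111.95° = -111.95°

|L| = -8.3 dB, ∠L = -112.0°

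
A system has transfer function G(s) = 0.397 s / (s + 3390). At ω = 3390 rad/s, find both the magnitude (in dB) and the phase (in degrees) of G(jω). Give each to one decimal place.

|j3390| = 3390
|j3390 + 3390| = √(3390² + 3390²) = 4794
|G(j3390)| = 0.397 × 3390 / 4794 = 0.28072
20 log₁₀(0.28072) = -11.03 dB
∠(j3390) = 90.00°
∠(j3390 + 3390) = arctan(3390/3390) = 45.00°
∠G(j3390) = 90.00° − 45.00° = 45.00°

|G| = -11.0 dB, ∠G = 45.0 deg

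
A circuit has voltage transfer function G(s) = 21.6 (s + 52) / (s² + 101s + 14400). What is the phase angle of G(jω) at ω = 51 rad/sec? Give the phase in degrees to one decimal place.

20.9 deg

∠(j51 + 52) = arctan(51/52) = 44.44°
∠[(j51)² + 101(j51) + 14400] = ∠[11799 + j5151] = 23.58°
∠G(j51) = 44.44° − 23.58° = 20.86°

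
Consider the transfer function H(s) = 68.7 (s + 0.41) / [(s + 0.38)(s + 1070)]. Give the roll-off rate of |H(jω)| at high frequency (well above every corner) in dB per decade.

With 1 zero and 2 poles, the high-frequency asymptotic slope is 20 × (1 − 2) = -20 dB/decade.

-20 dB/decade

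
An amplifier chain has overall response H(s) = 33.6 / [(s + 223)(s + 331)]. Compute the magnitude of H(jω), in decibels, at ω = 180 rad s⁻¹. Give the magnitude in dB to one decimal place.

-70.1 dB

|j180 + 223| = √(180² + 223²) = 286.6
|j180 + 331| = √(180² + 331²) = 376.8
|H(j180)| = 33.6 / (286.6 × 376.8) = 0.00031118
20 log₁₀(0.00031118) = -70.14 dB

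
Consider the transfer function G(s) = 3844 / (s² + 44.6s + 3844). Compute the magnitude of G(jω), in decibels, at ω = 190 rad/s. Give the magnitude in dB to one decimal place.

-18.8 dB

|(j190)² + 44.6(j190) + 3844| = |-32256 + j8474| = 3.335e+04
|G(j190)| = 3844 / 3.335e+04 = 0.11526
20 log₁₀(0.11526) = -18.77 dB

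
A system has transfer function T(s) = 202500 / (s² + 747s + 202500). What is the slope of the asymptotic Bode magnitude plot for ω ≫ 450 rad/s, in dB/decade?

With 0 zeros and 2 poles, the high-frequency asymptotic slope is 20 × (0 − 2) = -40 dB/decade.

-40 dB/decade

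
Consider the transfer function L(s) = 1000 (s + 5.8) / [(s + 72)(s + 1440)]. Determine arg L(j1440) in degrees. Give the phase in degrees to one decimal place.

∠(j1440 + 5.8) = arctan(1440/5.8) = 89.77°
∠(j1440 + 72) = arctan(1440/72) = 87.14°
∠(j1440 + 1440) = arctan(1440/1440) = 45.00°
∠L(j1440) = 89.77° − (87.14° + 45.00°) = -42.37°

-42.4°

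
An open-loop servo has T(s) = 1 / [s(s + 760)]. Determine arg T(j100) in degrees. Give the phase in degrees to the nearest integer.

∠(j100 + 760) = arctan(100/760) = 7.50°
∠(j100) = 90.00°
∠T(j100) = − (7.50° + 90.00°) = -97.50°

-97°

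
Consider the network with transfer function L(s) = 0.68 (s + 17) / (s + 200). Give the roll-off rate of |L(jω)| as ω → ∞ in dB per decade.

With 1 zero and 1 pole, the high-frequency asymptotic slope is 20 × (1 − 1) = 0 dB/decade.

0 dB/decade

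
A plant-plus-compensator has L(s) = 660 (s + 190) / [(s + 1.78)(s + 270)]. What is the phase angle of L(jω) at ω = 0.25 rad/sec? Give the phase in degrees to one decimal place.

∠(j0.25 + 190) = arctan(0.25/190) = 0.08°
∠(j0.25 + 1.78) = arctan(0.25/1.78) = 7.99°
∠(j0.25 + 270) = arctan(0.25/270) = 0.05°
∠L(j0.25) = 0.08° − (7.99° + 0.05°) = -7.97°

-8.0°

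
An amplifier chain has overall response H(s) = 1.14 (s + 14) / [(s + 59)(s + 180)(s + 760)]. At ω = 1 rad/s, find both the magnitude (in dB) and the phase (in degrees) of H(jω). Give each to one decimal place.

|H| = -114.1 dB, ∠H = 2.7 deg

|j1 + 14| = √(1² + 14²) = 14.04
|j1 + 59| = √(1² + 59²) = 59.01
|j1 + 180| = √(1² + 180²) = 180
|j1 + 760| = √(1² + 760²) = 760
|H(j1)| = 1.14 × 14.04 / (59.01 × 180 × 760) = 1.9821e-06
20 log₁₀(1.9821e-06) = -114.06 dB
∠(j1 + 14) = arctan(1/14) = 4.09°
∠(j1 + 59) = arctan(1/59) = 0.97°
∠(j1 + 180) = arctan(1/180) = 0.32°
∠(j1 + 760) = arctan(1/760) = 0.08°
∠H(j1) = 4.09° − (0.97° + 0.32° + 0.08°) = 2.72°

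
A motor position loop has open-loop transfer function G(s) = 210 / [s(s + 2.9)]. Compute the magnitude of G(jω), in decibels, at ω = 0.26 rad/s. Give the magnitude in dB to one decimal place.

|j0.26 + 2.9| = √(0.26² + 2.9²) = 2.912
|j0.26| = 0.26
|G(j0.26)| = 210 / (2.912 × 0.26) = 277.4
20 log₁₀(277.4) = 48.86 dB

48.9 dB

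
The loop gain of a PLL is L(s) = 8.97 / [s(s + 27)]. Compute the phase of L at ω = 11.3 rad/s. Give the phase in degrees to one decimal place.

∠(j11.3 + 27) = arctan(11.3/27) = 22.71°
∠(j11.3) = 90.00°
∠L(j11.3) = − (22.71° + 90.00°) = -112.71°

-112.7°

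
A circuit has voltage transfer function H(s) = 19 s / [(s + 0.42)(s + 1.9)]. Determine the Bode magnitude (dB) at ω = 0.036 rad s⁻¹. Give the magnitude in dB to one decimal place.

-1.4 dB

|j0.036| = 0.036
|j0.036 + 0.42| = √(0.036² + 0.42²) = 0.4215
|j0.036 + 1.9| = √(0.036² + 1.9²) = 1.9
|H(j0.036)| = 19 × 0.036 / (0.4215 × 1.9) = 0.85386
20 log₁₀(0.85386) = -1.37 dB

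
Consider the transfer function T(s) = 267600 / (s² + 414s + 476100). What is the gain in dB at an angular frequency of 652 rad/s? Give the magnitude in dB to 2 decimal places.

|(j652)² + 414(j652) + 476100| = |50996 + j2.6993e+05| = 2.747e+05
|T(j652)| = 267600 / 2.747e+05 = 0.97414
20 log₁₀(0.97414) = -0.228 dB

-0.23 dB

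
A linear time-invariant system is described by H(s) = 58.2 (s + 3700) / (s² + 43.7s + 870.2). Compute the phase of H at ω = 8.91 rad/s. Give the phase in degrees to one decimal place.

-26.1 deg

∠(j8.91 + 3700) = arctan(8.91/3700) = 0.14°
∠[(j8.91)² + 43.7(j8.91) + 870.2] = ∠[790.81 + j389.37] = 26.21°
∠H(j8.91) = 0.14° − 26.21° = -26.08°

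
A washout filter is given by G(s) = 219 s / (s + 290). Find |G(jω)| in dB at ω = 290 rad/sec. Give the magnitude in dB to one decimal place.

|j290| = 290
|j290 + 290| = √(290² + 290²) = 410.1
|G(j290)| = 219 × 290 / 410.1 = 154.86
20 log₁₀(154.86) = 43.80 dB

43.8 dB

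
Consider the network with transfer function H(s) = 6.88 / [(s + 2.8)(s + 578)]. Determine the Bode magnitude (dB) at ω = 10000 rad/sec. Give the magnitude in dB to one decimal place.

-143.3 dB

|j10000 + 2.8| = √(10000² + 2.8²) = 1e+04
|j10000 + 578| = √(10000² + 578²) = 1.002e+04
|H(j10000)| = 6.88 / (1e+04 × 1.002e+04) = 6.8685e-08
20 log₁₀(6.8685e-08) = -143.26 dB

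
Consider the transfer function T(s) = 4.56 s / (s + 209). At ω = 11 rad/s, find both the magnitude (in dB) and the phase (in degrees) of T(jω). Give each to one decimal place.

|T| = -12.4 dB, ∠T = 87.0 deg

|j11| = 11
|j11 + 209| = √(11² + 209²) = 209.3
|T(j11)| = 4.56 × 11 / 209.3 = 0.23967
20 log₁₀(0.23967) = -12.41 dB
∠(j11) = 90.00°
∠(j11 + 209) = arctan(11/209) = 3.01°
∠T(j11) = 90.00° − 3.01° = 86.99°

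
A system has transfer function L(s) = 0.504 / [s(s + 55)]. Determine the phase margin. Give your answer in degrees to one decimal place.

Gain crossover: |L(jω)| = 1 at ω ≈ 0.00916 rad/s.
∠L(j0.00916) = −90° − arctan(0.00916/55) ≈ -90.01°
PM = 180° + (-90.01°) = 89.99°

90.0°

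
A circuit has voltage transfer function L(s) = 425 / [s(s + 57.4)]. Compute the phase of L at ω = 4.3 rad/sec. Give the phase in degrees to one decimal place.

∠(j4.3 + 57.4) = arctan(4.3/57.4) = 4.28°
∠(j4.3) = 90.00°
∠L(j4.3) = − (4.28° + 90.00°) = -94.28°

-94.3°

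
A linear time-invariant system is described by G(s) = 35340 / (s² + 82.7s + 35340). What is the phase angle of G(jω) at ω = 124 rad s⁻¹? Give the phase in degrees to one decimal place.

-27.2°

∠[(j124)² + 82.7(j124) + 35340] = ∠[19964 + j10255] = 27.19°
∠G(j124) = −27.19° = -27.19°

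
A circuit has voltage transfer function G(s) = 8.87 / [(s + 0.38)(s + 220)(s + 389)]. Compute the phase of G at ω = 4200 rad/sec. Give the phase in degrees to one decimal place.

-261.7°

∠(j4200 + 0.38) = arctan(4200/0.38) = 89.99°
∠(j4200 + 220) = arctan(4200/220) = 87.00°
∠(j4200 + 389) = arctan(4200/389) = 84.71°
∠G(j4200) = − (89.99° + 87.00° + 84.71°) = -261.70°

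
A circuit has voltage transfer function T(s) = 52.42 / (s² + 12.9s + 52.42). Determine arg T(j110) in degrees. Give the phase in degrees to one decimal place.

-173.3°

∠[(j110)² + 12.9(j110) + 52.42] = ∠[-12048 + j1419] = 173.28°
∠T(j110) = −173.28° = -173.28°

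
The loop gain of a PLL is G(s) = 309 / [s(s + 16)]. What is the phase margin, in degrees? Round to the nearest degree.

Gain crossover: |G(jω)| = 1 at ω ≈ 14.4 rad/sec.
∠G(j14.4) = −90° − arctan(14.4/16) ≈ -131.93°
PM = 180° + (-131.93°) = 48.07°

48 deg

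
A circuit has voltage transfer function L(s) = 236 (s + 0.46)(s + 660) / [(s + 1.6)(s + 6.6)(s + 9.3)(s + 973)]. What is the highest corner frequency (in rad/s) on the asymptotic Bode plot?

973 rad/s

Break frequencies occur at each pole and zero magnitude: 0.46 rad/s, 1.6 rad/s, 6.6 rad/s, 9.3 rad/s, 660 rad/s, 973 rad/s.
The highest is 973 rad/s.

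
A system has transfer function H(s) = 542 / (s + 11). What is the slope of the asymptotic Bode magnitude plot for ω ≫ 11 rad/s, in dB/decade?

-20 dB/decade

With 0 zeros and 1 pole, the high-frequency asymptotic slope is 20 × (0 − 1) = -20 dB/decade.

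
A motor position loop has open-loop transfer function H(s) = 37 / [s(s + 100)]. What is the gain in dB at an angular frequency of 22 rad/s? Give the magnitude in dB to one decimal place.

|j22 + 100| = √(22² + 100²) = 102.4
|j22| = 22
|H(j22)| = 37 / (102.4 × 22) = 0.016425
20 log₁₀(0.016425) = -35.69 dB

-35.7 dB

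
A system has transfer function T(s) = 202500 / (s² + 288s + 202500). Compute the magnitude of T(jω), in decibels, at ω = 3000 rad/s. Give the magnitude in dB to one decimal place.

|(j3000)² + 288(j3000) + 202500| = |-8.7975e+06 + j8.64e+05| = 8.84e+06
|T(j3000)| = 202500 / 8.84e+06 = 0.022908
20 log₁₀(0.022908) = -32.80 dB

-32.8 dB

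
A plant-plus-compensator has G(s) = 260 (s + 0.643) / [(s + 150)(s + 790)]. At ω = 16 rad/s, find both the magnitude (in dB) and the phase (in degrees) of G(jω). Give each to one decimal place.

|G| = -29.1 dB, ∠G = 80.4°

|j16 + 0.643| = √(16² + 0.643²) = 16.01
|j16 + 150| = √(16² + 150²) = 150.9
|j16 + 790| = √(16² + 790²) = 790.2
|G(j16)| = 260 × 16.01 / (150.9 × 790.2) = 0.034928
20 log₁₀(0.034928) = -29.14 dB
∠(j16 + 0.643) = arctan(16/0.643) = 87.70°
∠(j16 + 150) = arctan(16/150) = 6.09°
∠(j16 + 790) = arctan(16/790) = 1.16°
∠G(j16) = 87.70° − (6.09° + 1.16°) = 80.45°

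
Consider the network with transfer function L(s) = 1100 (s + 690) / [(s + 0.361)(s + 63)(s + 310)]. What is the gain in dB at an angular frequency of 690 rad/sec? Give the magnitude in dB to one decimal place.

-50.6 dB

|j690 + 690| = √(690² + 690²) = 975.8
|j690 + 0.361| = √(690² + 0.361²) = 690
|j690 + 63| = √(690² + 63²) = 692.9
|j690 + 310| = √(690² + 310²) = 756.4
|L(j690)| = 1100 × 975.8 / (690 × 692.9 × 756.4) = 0.0029681
20 log₁₀(0.0029681) = -50.55 dB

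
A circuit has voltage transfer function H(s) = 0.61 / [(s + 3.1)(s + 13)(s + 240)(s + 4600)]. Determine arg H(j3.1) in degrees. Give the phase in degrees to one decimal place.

∠(j3.1 + 3.1) = arctan(3.1/3.1) = 45.00°
∠(j3.1 + 13) = arctan(3.1/13) = 13.41°
∠(j3.1 + 240) = arctan(3.1/240) = 0.74°
∠(j3.1 + 4600) = arctan(3.1/4600) = 0.04°
∠H(j3.1) = − (45.00° + 13.41° + 0.74° + 0.04°) = -59.19°

-59.2°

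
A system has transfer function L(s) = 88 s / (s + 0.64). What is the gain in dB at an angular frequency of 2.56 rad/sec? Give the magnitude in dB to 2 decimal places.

|j2.56| = 2.56
|j2.56 + 0.64| = √(2.56² + 0.64²) = 2.639
|L(j2.56)| = 88 × 2.56 / 2.639 = 85.373
20 log₁₀(85.373) = 38.626 dB

38.63 dB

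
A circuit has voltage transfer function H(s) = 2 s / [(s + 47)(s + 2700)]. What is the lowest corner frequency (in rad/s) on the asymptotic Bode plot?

47 rad/s

Break frequencies occur at each pole and zero magnitude: 47 rad/s, 2700 rad/s.
The lowest is 47 rad/s.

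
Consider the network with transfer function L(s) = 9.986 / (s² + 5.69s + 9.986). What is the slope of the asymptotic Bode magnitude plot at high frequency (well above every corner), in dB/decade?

With 0 zeros and 2 poles, the high-frequency asymptotic slope is 20 × (0 − 2) = -40 dB/decade.

-40 dB/decade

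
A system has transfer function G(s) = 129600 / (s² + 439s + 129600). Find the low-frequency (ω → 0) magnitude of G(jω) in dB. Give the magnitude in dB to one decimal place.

0.0 dB

G(0) = 129600 / 129600 = 1
20 log₁₀(1) = 0.00 dB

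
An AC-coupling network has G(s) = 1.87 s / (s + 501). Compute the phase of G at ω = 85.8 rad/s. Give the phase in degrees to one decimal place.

80.3°

∠(j85.8) = 90.00°
∠(j85.8 + 501) = arctan(85.8/501) = 9.72°
∠G(j85.8) = 90.00° − 9.72° = 80.28°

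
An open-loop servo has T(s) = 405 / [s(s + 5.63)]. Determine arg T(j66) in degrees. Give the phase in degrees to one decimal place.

∠(j66 + 5.63) = arctan(66/5.63) = 85.12°
∠(j66) = 90.00°
∠T(j66) = − (85.12° + 90.00°) = -175.12°

-175.1°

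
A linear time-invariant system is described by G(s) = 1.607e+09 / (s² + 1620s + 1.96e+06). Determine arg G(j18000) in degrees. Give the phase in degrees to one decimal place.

-174.8°

∠[(j18000)² + 1620(j18000) + 1.96e+06] = ∠[-3.2204e+08 + j2.916e+07] = 174.83°
∠G(j18000) = −174.83° = -174.83°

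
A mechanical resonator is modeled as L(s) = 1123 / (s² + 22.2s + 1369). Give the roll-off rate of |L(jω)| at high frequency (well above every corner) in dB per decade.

With 0 zeros and 2 poles, the high-frequency asymptotic slope is 20 × (0 − 2) = -40 dB/decade.

-40 dB/decade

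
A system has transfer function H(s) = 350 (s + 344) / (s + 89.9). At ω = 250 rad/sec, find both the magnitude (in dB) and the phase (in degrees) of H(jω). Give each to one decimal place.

|j250 + 344| = √(250² + 344²) = 425.2
|j250 + 89.9| = √(250² + 89.9²) = 265.7
|H(j250)| = 350 × 425.2 / 265.7 = 560.23
20 log₁₀(560.23) = 54.97 dB
∠(j250 + 344) = arctan(250/344) = 36.01°
∠(j250 + 89.9) = arctan(250/89.9) = 70.22°
∠H(j250) = 36.01° − 70.22° = -34.21°

|H| = 55.0 dB, ∠H = -34.2°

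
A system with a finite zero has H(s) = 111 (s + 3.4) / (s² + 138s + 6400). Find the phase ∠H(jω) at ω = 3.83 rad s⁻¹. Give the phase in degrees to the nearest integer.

44 deg

∠(j3.83 + 3.4) = arctan(3.83/3.4) = 48.40°
∠[(j3.83)² + 138(j3.83) + 6400] = ∠[6385.3 + j528.54] = 4.73°
∠H(j3.83) = 48.40° − 4.73° = 43.67°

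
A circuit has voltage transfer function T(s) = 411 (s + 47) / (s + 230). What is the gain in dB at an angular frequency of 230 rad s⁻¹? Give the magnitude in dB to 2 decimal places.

49.44 dB

|j230 + 47| = √(230² + 47²) = 234.8
|j230 + 230| = √(230² + 230²) = 325.3
|T(j230)| = 411 × 234.8 / 325.3 = 296.63
20 log₁₀(296.63) = 49.444 dB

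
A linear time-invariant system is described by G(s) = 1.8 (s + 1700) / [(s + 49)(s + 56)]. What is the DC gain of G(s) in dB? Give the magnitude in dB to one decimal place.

G(0) = 1.8 × 1700 / (49 × 56) = 1.1152
20 log₁₀(1.1152) = 0.95 dB

0.9 dB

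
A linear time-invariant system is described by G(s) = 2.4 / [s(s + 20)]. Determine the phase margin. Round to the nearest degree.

90 deg

Gain crossover: |G(jω)| = 1 at ω ≈ 0.12 rad/s.
∠G(j0.12) = −90° − arctan(0.12/20) ≈ -90.34°
PM = 180° + (-90.34°) = 89.66°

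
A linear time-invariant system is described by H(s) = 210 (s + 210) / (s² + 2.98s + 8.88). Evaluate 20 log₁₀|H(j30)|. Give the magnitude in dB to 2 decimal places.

33.93 dB

|j30 + 210| = √(30² + 210²) = 212.1
|(j30)² + 2.98(j30) + 8.88| = |-891.12 + j89.4| = 895.6
|H(j30)| = 210 × 212.1 / 895.6 = 49.741
20 log₁₀(49.741) = 33.934 dB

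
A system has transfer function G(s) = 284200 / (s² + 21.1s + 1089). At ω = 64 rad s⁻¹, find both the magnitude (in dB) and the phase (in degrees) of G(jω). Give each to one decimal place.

|G| = 38.7 dB, ∠G = -155.8°

|(j64)² + 21.1(j64) + 1089| = |-3007 + j1350.4| = 3296
|G(j64)| = 284200 / 3296 = 86.218
20 log₁₀(86.218) = 38.71 dB
∠[(j64)² + 21.1(j64) + 1089] = ∠[-3007 + j1350.4] = 155.82°
∠G(j64) = −155.82° = -155.82°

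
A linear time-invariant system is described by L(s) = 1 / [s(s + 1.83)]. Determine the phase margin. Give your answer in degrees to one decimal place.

Gain crossover: |L(jω)| = 1 at ω ≈ 0.525 rad s⁻¹.
∠L(j0.525) = −90° − arctan(0.525/1.83) ≈ -106.01°
PM = 180° + (-106.01°) = 73.99°

74.0°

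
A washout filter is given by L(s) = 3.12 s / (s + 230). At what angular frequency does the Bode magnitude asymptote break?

The single real pole at s = −230 gives a corner at ω = 230 rad s⁻¹.

230 rad s⁻¹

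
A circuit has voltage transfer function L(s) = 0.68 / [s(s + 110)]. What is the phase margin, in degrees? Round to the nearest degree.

Gain crossover: |L(jω)| = 1 at ω ≈ 0.00618 rad/s.
∠L(j0.00618) = −90° − arctan(0.00618/110) ≈ -90.00°
PM = 180° + (-90.00°) = 90.00°

90 deg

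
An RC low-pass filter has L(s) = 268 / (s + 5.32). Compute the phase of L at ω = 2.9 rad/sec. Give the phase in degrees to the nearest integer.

-29°

∠(j2.9 + 5.32) = arctan(2.9/5.32) = 28.60°
∠L(j2.9) = −28.60° = -28.60°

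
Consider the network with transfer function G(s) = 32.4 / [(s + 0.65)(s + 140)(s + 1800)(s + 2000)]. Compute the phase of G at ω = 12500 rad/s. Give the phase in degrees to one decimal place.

-342.1°

∠(j12500 + 0.65) = arctan(12500/0.65) = 90.00°
∠(j12500 + 140) = arctan(12500/140) = 89.36°
∠(j12500 + 1800) = arctan(12500/1800) = 81.81°
∠(j12500 + 2000) = arctan(12500/2000) = 80.91°
∠G(j12500) = − (90.00° + 89.36° + 81.81° + 80.91°) = -342.07°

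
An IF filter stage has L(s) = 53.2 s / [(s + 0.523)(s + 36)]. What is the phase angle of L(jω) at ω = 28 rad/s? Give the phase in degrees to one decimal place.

∠(j28) = 90.00°
∠(j28 + 0.523) = arctan(28/0.523) = 88.93°
∠(j28 + 36) = arctan(28/36) = 37.87°
∠L(j28) = 90.00° − (88.93° + 37.87°) = -36.80°

-36.8°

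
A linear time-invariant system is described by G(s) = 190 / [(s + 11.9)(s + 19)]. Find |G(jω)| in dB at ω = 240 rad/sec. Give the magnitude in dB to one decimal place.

-49.7 dB

|j240 + 11.9| = √(240² + 11.9²) = 240.3
|j240 + 19| = √(240² + 19²) = 240.8
|G(j240)| = 190 / (240.3 × 240.8) = 0.0032843
20 log₁₀(0.0032843) = -49.67 dB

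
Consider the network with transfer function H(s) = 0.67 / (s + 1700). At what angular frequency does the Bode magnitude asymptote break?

1700 rad/sec

The single real pole at s = −1700 gives a corner at ω = 1700 rad/sec.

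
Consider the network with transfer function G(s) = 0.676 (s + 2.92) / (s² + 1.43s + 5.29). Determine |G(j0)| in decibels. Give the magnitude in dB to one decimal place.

-8.6 dB

G(0) = 0.676 × 2.92 / 5.29 = 0.37314
20 log₁₀(0.37314) = -8.56 dB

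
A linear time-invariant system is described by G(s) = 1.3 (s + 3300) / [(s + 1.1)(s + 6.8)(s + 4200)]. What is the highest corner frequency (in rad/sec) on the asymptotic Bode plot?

4200 rad/sec

Break frequencies occur at each pole and zero magnitude: 1.1 rad/sec, 6.8 rad/sec, 3300 rad/sec, 4200 rad/sec.
The highest is 4200 rad/sec.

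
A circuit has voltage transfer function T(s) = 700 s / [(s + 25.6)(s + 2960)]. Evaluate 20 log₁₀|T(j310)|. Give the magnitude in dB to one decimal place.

-12.6 dB

|j310| = 310
|j310 + 25.6| = √(310² + 25.6²) = 311.1
|j310 + 2960| = √(310² + 2960²) = 2976
|T(j310)| = 700 × 310 / (311.1 × 2976) = 0.2344
20 log₁₀(0.2344) = -12.60 dB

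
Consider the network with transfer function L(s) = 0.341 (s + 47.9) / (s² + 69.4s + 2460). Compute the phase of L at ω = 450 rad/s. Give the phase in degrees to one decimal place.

∠(j450 + 47.9) = arctan(450/47.9) = 83.92°
∠[(j450)² + 69.4(j450) + 2460] = ∠[-2.0004e+05 + j31230] = 171.13°
∠L(j450) = 83.92° − 171.13° = -87.20°

-87.2°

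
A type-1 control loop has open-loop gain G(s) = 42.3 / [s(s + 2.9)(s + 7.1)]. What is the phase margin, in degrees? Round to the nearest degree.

Gain crossover: |G(jω)| = 1 at ω ≈ 1.72 rad/s.
∠G(j1.72) = −90° − arctan(1.72/2.9) − arctan(1.72/7.1) ≈ -134.24°
PM = 180° + (-134.24°) = 45.76°

46 deg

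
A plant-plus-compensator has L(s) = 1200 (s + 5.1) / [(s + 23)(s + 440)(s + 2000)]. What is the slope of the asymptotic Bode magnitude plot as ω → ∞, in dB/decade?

-40 dB/decade

With 1 zero and 3 poles, the high-frequency asymptotic slope is 20 × (1 − 3) = -40 dB/decade.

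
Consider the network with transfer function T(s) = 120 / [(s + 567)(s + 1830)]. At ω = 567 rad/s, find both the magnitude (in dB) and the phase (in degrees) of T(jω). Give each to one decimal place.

|j567 + 567| = √(567² + 567²) = 801.9
|j567 + 1830| = √(567² + 1830²) = 1916
|T(j567)| = 120 / (801.9 × 1916) = 7.8114e-05
20 log₁₀(7.8114e-05) = -82.15 dB
∠(j567 + 567) = arctan(567/567) = 45.00°
∠(j567 + 1830) = arctan(567/1830) = 17.21°
∠T(j567) = − (45.00° + 17.21°) = -62.21°

|T| = -82.1 dB, ∠T = -62.2°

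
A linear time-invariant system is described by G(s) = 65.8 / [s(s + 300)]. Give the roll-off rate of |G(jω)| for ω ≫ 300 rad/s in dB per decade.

With 0 zeros and 2 poles, the high-frequency asymptotic slope is 20 × (0 − 2) = -40 dB/decade.

-40 dB/decade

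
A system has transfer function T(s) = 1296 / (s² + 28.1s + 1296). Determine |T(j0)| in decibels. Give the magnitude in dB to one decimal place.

0.0 dB

T(0) = 1296 / 1296 = 1
20 log₁₀(1) = 0.00 dB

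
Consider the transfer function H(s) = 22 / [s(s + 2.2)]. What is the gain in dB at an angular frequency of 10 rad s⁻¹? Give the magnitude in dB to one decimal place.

-13.4 dB

|j10 + 2.2| = √(10² + 2.2²) = 10.24
|j10| = 10
|H(j10)| = 22 / (10.24 × 10) = 0.21486
20 log₁₀(0.21486) = -13.36 dB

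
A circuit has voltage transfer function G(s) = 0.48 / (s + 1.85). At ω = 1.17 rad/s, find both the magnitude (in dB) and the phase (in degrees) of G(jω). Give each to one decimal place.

|G| = -13.2 dB, ∠G = -32.3 deg

|j1.17 + 1.85| = √(1.17² + 1.85²) = 2.189
|G(j1.17)| = 0.48 / 2.189 = 0.21929
20 log₁₀(0.21929) = -13.18 dB
∠(j1.17 + 1.85) = arctan(1.17/1.85) = 32.31°
∠G(j1.17) = −32.31° = -32.31°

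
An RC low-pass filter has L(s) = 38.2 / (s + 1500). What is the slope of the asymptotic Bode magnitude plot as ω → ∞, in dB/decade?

With 0 zeros and 1 pole, the high-frequency asymptotic slope is 20 × (0 − 1) = -20 dB/decade.

-20 dB/decade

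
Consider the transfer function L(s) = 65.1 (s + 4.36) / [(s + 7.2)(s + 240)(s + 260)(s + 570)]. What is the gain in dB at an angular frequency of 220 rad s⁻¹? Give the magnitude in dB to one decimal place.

-120.3 dB

|j220 + 4.36| = √(220² + 4.36²) = 220
|j220 + 7.2| = √(220² + 7.2²) = 220.1
|j220 + 240| = √(220² + 240²) = 325.6
|j220 + 260| = √(220² + 260²) = 340.6
|j220 + 570| = √(220² + 570²) = 611
|L(j220)| = 65.1 × 220 / (220.1 × 325.6 × 340.6 × 611) = 9.6056e-07
20 log₁₀(9.6056e-07) = -120.35 dB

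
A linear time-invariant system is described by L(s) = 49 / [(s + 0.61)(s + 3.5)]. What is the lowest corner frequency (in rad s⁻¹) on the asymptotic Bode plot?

0.61 rad s⁻¹

Break frequencies occur at each pole and zero magnitude: 0.61 rad s⁻¹, 3.5 rad s⁻¹.
The lowest is 0.61 rad s⁻¹.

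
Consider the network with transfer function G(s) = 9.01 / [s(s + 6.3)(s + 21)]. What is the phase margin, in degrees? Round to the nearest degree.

89 deg

Gain crossover: |G(jω)| = 1 at ω ≈ 0.0681 rad s⁻¹.
∠G(j0.0681) = −90° − arctan(0.0681/6.3) − arctan(0.0681/21) ≈ -90.81°
PM = 180° + (-90.81°) = 89.19°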